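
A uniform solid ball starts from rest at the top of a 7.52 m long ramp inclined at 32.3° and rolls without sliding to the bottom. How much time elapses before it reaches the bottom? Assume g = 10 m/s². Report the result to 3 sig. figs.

The moment of inertia is (2/5)MR², giving k ≡ I/(MR²) = 0.4.
Newton's second law down the slope: Mg sinθ − f = Ma. The torque equation fR = Iα (with α = a/R) gives f = kMa.
Hence a = g sinθ/(1+k) = 10×sin32.3°/1.4 = 3.817 m/s².
With constant a from rest, t = √(2L/a) = √(2·7.52/3.817) ≈ 1.99 s.

t ≈ 1.99 s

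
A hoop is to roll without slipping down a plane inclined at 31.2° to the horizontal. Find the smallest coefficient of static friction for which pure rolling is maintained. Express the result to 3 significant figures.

μ_min ≈ 0.303

With I = MR², the ratio k = I/(MR²) is 1.
Newton's second law down the slope: Mg sinθ − f = Ma. The torque equation fR = Iα (with α = a/R) gives f = kMa.
These give a = g sinθ/(1+k) and the required friction f = kMg sinθ/(1+k).
The normal force is N = Mg cosθ, so μ_min = f/N = k tanθ/(1+k).
μ_min = 1 × tan31.2° / 2 ≈ 0.303.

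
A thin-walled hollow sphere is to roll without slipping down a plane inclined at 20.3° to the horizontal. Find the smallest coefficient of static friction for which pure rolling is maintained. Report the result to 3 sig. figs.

The moment of inertia is (2/3)MR², giving k ≡ I/(MR²) = 2/3.
Newton's second law down the slope: Mg sinθ − f = Ma. The torque equation fR = Iα (with α = a/R) gives f = kMa.
These give a = g sinθ/(1+k) and the required friction f = kMg sinθ/(1+k).
With N = Mg cosθ, the no-slip condition f ≤ μN gives μ_min = f/N = k tanθ/(1+k).
μ_min = (2/3) × tan20.3° / 1.667 ≈ 0.148.

μ_min ≈ 0.148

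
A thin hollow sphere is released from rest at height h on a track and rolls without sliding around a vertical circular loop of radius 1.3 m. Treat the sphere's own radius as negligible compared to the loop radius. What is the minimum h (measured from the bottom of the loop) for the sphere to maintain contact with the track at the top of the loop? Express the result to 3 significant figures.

h_min ≈ 3.68 m

The moment of inertia is (2/3)MR², giving k ≡ I/(MR²) = 2/3.
At the top, contact is just lost when gravity alone supplies the centripetal force: Mg = Mv_top²/r, i.e. v_top² = gr.
With ω = v/R, the kinetic energy at speed v is ½(1+k)Mv² = (5/6)Mv².
Energy conservation from release (height h) to the top (height 2r): Mgh = Mg(2r) + (5/6)M·gr.
Thus h_min = 2r + (1+k)r/2 = r(2 + 1.667/2) = 1.3 × 2.833 ≈ 3.68 m.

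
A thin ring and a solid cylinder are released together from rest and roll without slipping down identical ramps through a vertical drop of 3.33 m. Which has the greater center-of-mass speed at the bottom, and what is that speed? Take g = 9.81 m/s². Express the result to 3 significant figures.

the solid cylinder, at v ≈ 6.60 m/s

For rolling without slipping, Mgh = ½(1+k)Mv² where k = I/(MR²), so v = √(2gh/(1+k)).
Thin ring: k = 1, giving v = √(2×9.81×3.33/2) = 5.716 m/s.
Solid cylinder: k = 0.5, giving v = √(2×9.81×3.33/1.5) = 6.6 m/s.
The smaller k wins: the solid cylinder, at ≈ 6.60 m/s.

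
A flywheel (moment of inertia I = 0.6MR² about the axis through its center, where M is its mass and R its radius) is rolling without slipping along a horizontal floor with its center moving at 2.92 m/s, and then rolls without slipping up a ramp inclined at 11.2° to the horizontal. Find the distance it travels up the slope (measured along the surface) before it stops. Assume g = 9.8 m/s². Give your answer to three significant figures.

The moment of inertia is 0.6MR², giving k ≡ I/(MR²) = 0.6.
The rolling condition ω = v/R makes the rotational term ½I(v/R)² = ½kMv², so KE_total = ½(1+k)Mv² = (4/5)Mv².
Setting this equal to Mgh gives the vertical rise h = (1+k)v₀²/(2g) = 1.6×2.92²/(2×9.8) = 0.696 m.
The distance along the slope is d = h/sinθ = 0.696/sin11.2° ≈ 3.58 m.

d ≈ 3.58 m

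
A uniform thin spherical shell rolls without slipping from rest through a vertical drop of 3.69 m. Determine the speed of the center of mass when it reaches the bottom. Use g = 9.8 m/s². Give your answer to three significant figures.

v ≈ 6.59 m/s

With I = (2/3)MR², the ratio k = I/(MR²) is 2/3.
Rolling without slipping gives ω = v/R, so the total kinetic energy is ½Mv² + ½Iω² = ½(1+k)Mv² = (5/6)Mv².
Setting Mgh = (5/6)Mv² gives v = √(2gh/(1+k)) = √(2·9.8·3.69/1.667) ≈ 6.59 m/s.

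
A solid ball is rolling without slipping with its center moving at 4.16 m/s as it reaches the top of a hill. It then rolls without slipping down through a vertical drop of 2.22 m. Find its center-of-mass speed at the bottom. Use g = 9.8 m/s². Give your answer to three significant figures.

v ≈ 6.96 m/s

The moment of inertia is (2/5)MR², giving k ≡ I/(MR²) = 0.4.
Pure rolling means v = ωR; then KE = ½Mv² + ½I(v/R)² = ½(1+k)Mv² = (7/10)Mv².
Conserving energy between top and bottom: (7/10)Mv² = (7/10)Mv₀² + Mgh, hence v² = v₀² + 2gh/(1+k).
v = √(4.16² + 2×9.8×2.22/1.4) = √48.39 ≈ 6.96 m/s.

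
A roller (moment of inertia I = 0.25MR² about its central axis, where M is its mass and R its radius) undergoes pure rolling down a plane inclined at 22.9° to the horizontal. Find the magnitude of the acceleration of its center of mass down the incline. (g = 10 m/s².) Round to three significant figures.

For this body I = 0.25MR², i.e. k = I/(MR²) = 0.25.
Along the incline Mg sinθ − f = Ma, and torque about the center fR = Iα = kMR²(a/R) gives f = kMa.
Eliminating f: Mg sinθ = (1+k)Ma, so a = g sinθ/(1+k) = 10 × sin22.9° / 1.25 ≈ 3.11 m/s².

a ≈ 3.11 m/s²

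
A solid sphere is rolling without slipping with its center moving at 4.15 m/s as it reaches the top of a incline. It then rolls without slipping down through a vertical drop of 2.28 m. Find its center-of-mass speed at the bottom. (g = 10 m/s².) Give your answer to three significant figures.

With I = (2/5)MR², the ratio k = I/(MR²) is 0.4.
The rolling condition ω = v/R makes the rotational term ½I(v/R)² = ½kMv², so KE_total = ½(1+k)Mv² = (7/10)Mv².
Energy conservation: (7/10)Mv₀² + Mgh = (7/10)Mv², so v² = v₀² + 2gh/(1+k).
v = √(4.15² + 2×10×2.28/1.4) = √49.79 ≈ 7.06 m/s.

v ≈ 7.06 m/s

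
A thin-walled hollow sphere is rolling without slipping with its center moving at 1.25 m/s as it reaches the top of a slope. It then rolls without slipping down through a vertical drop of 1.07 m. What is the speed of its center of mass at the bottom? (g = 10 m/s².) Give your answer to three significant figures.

The moment of inertia is (2/3)MR², giving k ≡ I/(MR²) = 2/3.
Since it rolls without slipping, ω = v/R and KE = ½Mv² + ½Iω² = ½(1+k)Mv² = (5/6)Mv².
Energy conservation: (5/6)Mv₀² + Mgh = (5/6)Mv², so v² = v₀² + 2gh/(1+k).
v = √(1.25² + 2×10×1.07/1.667) = √14.4 ≈ 3.80 m/s.

v ≈ 3.80 m/s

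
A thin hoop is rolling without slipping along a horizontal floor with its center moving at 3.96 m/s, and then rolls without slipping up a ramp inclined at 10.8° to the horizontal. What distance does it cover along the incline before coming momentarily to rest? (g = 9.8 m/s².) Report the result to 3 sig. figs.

With I = MR², the ratio k = I/(MR²) is 1.
Rolling without slipping gives ω = v/R, so the total kinetic energy is ½Mv² + ½Iω² = ½(1+k)Mv² = Mv².
Setting this equal to Mgh gives the vertical rise h = (1+k)v₀²/(2g) = 2×3.96²/(2×9.8) = 1.6 m.
The distance along the slope is d = h/sinθ = 1.6/sin10.8° ≈ 8.54 m.

d ≈ 8.54 m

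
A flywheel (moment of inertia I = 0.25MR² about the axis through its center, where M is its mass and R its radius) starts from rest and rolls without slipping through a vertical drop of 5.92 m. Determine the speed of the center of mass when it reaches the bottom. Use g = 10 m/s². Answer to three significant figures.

With I = 0.25MR², the ratio k = I/(MR²) is 0.25.
Pure rolling means v = ωR; then KE = ½Mv² + ½I(v/R)² = ½(1+k)Mv² = (5/8)Mv².
Setting Mgh = (5/8)Mv² gives v = √(2gh/(1+k)) = √(2·10·5.92/1.25) ≈ 9.73 m/s.

v ≈ 9.73 m/s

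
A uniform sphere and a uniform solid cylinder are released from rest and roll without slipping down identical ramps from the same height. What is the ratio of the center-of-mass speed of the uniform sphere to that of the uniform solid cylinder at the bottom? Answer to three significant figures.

v_ratio ≈ 1.04

Each satisfies Mgh = ½(1+k)Mv² with k = I/(MR²), so v ∝ 1/√(1+k).
For the uniform sphere k = 0.4; for the uniform solid cylinder k = 0.5.
v₁/v₂ = √((1+k₂)/(1+k₁)) = √(1.5/1.4) ≈ 1.04.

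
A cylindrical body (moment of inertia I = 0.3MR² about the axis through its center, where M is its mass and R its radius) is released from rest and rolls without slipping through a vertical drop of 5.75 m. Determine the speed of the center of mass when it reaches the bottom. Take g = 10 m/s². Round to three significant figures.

v ≈ 9.41 m/s

With I = 0.3MR², the ratio k = I/(MR²) is 0.3.
Since it rolls without slipping, ω = v/R and KE = ½Mv² + ½Iω² = ½(1+k)Mv² = (13/20)Mv².
Energy conservation: Mgh = (13/20)Mv², so v = √(2gh/(1+k)) = √(2 × 10 × 5.75 / 1.3) ≈ 9.41 m/s.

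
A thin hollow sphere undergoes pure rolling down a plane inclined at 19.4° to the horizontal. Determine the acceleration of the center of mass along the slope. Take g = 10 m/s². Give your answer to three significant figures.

a ≈ 1.99 m/s²

With I = (2/3)MR², the ratio k = I/(MR²) is 2/3.
Along the incline Mg sinθ − f = Ma, and torque about the center fR = Iα = kMR²(a/R) gives f = kMa.
Eliminating f: Mg sinθ = (1+k)Ma, so a = g sinθ/(1+k) = 10 × sin19.4° / 1.667 ≈ 1.99 m/s².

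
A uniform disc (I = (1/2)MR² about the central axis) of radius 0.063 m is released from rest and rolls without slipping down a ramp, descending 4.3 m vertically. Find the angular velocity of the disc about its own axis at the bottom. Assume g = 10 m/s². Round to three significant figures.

ω ≈ 120 rad/s

For this body I = (1/2)MR², i.e. k = I/(MR²) = 0.5.
Since it rolls without slipping, ω = v/R and KE = ½Mv² + ½Iω² = ½(1+k)Mv² = (3/4)Mv².
Energy conservation Mgh = ½(1+k)Mv² gives v = √(2gh/(1+k)) = √(2 × 10 × 4.3 / 1.5) = 7.572 m/s.
Then ω = v/R = 7.572 / 0.063 ≈ 120 rad/s.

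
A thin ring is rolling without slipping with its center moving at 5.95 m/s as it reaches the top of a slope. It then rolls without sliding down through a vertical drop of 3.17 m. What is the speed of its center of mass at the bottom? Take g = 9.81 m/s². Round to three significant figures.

The moment of inertia is MR², giving k ≡ I/(MR²) = 1.
The rolling condition ω = v/R makes the rotational term ½I(v/R)² = ½kMv², so KE_total = ½(1+k)Mv² = Mv².
Conserving energy between top and bottom: Mv² = Mv₀² + Mgh, hence v² = v₀² + 2gh/(1+k).
v = √(5.95² + 2×9.81×3.17/2) = √66.5 ≈ 8.15 m/s.

v ≈ 8.15 m/s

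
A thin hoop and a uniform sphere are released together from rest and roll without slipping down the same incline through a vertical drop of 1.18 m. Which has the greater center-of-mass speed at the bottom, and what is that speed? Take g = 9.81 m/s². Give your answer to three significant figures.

For rolling without slipping, Mgh = ½(1+k)Mv² where k = I/(MR²), so v = √(2gh/(1+k)).
Thin hoop: k = 1, giving v = √(2×9.81×1.18/2) = 3.402 m/s.
Uniform sphere: k = 0.4, giving v = √(2×9.81×1.18/1.4) = 4.067 m/s.
The smaller k wins: the uniform sphere, at ≈ 4.07 m/s.

the uniform sphere, at v ≈ 4.07 m/s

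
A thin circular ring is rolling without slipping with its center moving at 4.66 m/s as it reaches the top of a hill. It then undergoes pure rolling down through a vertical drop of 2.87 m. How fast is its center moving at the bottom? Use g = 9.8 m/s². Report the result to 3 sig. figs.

v ≈ 7.06 m/s

With I = MR², the ratio k = I/(MR²) is 1.
Rolling without slipping gives ω = v/R, so the total kinetic energy is ½Mv² + ½Iω² = ½(1+k)Mv² = Mv².
Conserving energy between top and bottom: Mv² = Mv₀² + Mgh, hence v² = v₀² + 2gh/(1+k).
v = √(4.66² + 2×9.8×2.87/2) = √49.84 ≈ 7.06 m/s.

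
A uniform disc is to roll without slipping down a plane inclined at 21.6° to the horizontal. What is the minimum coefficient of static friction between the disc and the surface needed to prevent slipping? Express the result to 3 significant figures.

μ_min ≈ 0.132

For this body I = (1/2)MR², i.e. k = I/(MR²) = 0.5.
Along the incline Mg sinθ − f = Ma, and torque about the center fR = Iα = kMR²(a/R) gives f = kMa.
These give a = g sinθ/(1+k) and the required friction f = kMg sinθ/(1+k).
The normal force is N = Mg cosθ, so μ_min = f/N = k tanθ/(1+k).
μ_min = 0.5 × tan21.6° / 1.5 ≈ 0.132.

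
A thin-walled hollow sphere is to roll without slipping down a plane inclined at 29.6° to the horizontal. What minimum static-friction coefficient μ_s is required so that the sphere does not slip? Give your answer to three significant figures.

μ_min ≈ 0.227

Here I = (2/3)MR², so the shape factor k = I/(MR²) = 2/3.
Along the incline Mg sinθ − f = Ma, and torque about the center fR = Iα = kMR²(a/R) gives f = kMa.
These give a = g sinθ/(1+k) and the required friction f = kMg sinθ/(1+k).
The normal force is N = Mg cosθ, so μ_min = f/N = k tanθ/(1+k).
μ_min = (2/3) × tan29.6° / 1.667 ≈ 0.227.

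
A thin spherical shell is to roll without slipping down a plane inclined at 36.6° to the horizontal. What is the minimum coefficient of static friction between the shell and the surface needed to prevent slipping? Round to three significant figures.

μ_min ≈ 0.297

Here I = (2/3)MR², so the shape factor k = I/(MR²) = 2/3.
Along the incline Mg sinθ − f = Ma, and torque about the center fR = Iα = kMR²(a/R) gives f = kMa.
These give a = g sinθ/(1+k) and the required friction f = kMg sinθ/(1+k).
With N = Mg cosθ, the no-slip condition f ≤ μN gives μ_min = f/N = k tanθ/(1+k).
μ_min = (2/3) × tan36.6° / 1.667 ≈ 0.297.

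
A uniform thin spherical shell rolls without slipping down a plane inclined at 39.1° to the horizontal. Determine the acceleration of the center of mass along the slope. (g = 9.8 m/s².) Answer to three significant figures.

For this body I = (2/3)MR², i.e. k = I/(MR²) = 2/3.
Translational: Mg sinθ − f = Ma. Rotational about the CM: fR = Iα = kMRa, so f = kMa.
Eliminating f: Mg sinθ = (1+k)Ma, so a = g sinθ/(1+k) = 9.8 × sin39.1° / 1.667 ≈ 3.71 m/s².

a ≈ 3.71 m/s²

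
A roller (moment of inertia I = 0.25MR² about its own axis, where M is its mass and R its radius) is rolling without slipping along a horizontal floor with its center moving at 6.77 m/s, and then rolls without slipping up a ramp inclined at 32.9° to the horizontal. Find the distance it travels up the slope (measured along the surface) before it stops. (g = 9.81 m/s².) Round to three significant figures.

With I = 0.25MR², the ratio k = I/(MR²) is 0.25.
Since it rolls without slipping, ω = v/R and KE = ½Mv² + ½Iω² = ½(1+k)Mv² = (5/8)Mv².
Setting this equal to Mgh gives the vertical rise h = (1+k)v₀²/(2g) = 1.25×6.77²/(2×9.81) = 2.92 m.
The distance along the slope is d = h/sinθ = 2.92/sin32.9° ≈ 5.38 m.

d ≈ 5.38 m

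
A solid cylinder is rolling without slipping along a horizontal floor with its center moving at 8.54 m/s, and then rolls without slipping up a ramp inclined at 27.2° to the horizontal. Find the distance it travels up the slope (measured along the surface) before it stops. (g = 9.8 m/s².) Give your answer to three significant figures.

d ≈ 12.2 m

For this body I = (1/2)MR², i.e. k = I/(MR²) = 0.5.
Pure rolling means v = ωR; then KE = ½Mv² + ½I(v/R)² = ½(1+k)Mv² = (3/4)Mv².
Setting this equal to Mgh gives the vertical rise h = (1+k)v₀²/(2g) = 1.5×8.54²/(2×9.8) = 5.581 m.
The distance along the slope is d = h/sinθ = 5.581/sin27.2° ≈ 12.2 m.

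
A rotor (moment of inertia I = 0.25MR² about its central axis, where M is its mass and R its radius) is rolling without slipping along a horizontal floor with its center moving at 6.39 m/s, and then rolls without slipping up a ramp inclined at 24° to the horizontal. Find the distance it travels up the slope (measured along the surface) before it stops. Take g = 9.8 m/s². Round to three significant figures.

Here I = 0.25MR², so the shape factor k = I/(MR²) = 0.25.
Pure rolling means v = ωR; then KE = ½Mv² + ½I(v/R)² = ½(1+k)Mv² = (5/8)Mv².
Setting this equal to Mgh gives the vertical rise h = (1+k)v₀²/(2g) = 1.25×6.39²/(2×9.8) = 2.604 m.
Along the incline, d = h/sinθ = 2.604/sin24° ≈ 6.40 m.

d ≈ 6.40 m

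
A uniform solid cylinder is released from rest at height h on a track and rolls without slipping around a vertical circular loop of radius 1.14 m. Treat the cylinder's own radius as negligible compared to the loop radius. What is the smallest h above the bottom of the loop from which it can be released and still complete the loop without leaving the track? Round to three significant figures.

The moment of inertia is (1/2)MR², giving k ≡ I/(MR²) = 0.5.
At the top, contact is just lost when gravity alone supplies the centripetal force: Mg = Mv_top²/r, i.e. v_top² = gr.
With ω = v/R, the kinetic energy at speed v is ½(1+k)Mv² = (3/4)Mv².
Energy conservation from release (height h) to the top (height 2r): Mgh = Mg(2r) + (3/4)M·gr.
Thus h_min = 2r + (1+k)r/2 = r(2 + 1.5/2) = 1.14 × 2.75 ≈ 3.14 m.

h_min ≈ 3.14 m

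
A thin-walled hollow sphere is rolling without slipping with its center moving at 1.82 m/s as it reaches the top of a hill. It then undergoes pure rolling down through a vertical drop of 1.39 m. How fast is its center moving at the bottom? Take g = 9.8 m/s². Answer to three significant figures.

Here I = (2/3)MR², so the shape factor k = I/(MR²) = 2/3.
Pure rolling means v = ωR; then KE = ½Mv² + ½I(v/R)² = ½(1+k)Mv² = (5/6)Mv².
Conserving energy between top and bottom: (5/6)Mv² = (5/6)Mv₀² + Mgh, hence v² = v₀² + 2gh/(1+k).
v = √(1.82² + 2×9.8×1.39/1.667) = √19.66 ≈ 4.43 m/s.

v ≈ 4.43 m/s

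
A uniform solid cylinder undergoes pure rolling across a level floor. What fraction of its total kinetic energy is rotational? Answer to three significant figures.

fraction ≈ 0.333

With I = (1/2)MR², the ratio k = I/(MR²) is 0.5.
Since ω = v/R, the translational part is ½Mv² and the rotational part is ½I(v/R)² = ½kMv²; the total is ½(1+k)Mv².
The rotational fraction is therefore k/(1+k) = 0.5/1.5 ≈ 0.333.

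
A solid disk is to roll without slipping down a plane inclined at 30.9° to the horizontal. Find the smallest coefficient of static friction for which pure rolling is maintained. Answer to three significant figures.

With I = (1/2)MR², the ratio k = I/(MR²) is 0.5.
Newton's second law down the slope: Mg sinθ − f = Ma. The torque equation fR = Iα (with α = a/R) gives f = kMa.
These give a = g sinθ/(1+k) and the required friction f = kMg sinθ/(1+k).
The normal force is N = Mg cosθ, so μ_min = f/N = k tanθ/(1+k).
μ_min = 0.5 × tan30.9° / 1.5 ≈ 0.199.

μ_min ≈ 0.199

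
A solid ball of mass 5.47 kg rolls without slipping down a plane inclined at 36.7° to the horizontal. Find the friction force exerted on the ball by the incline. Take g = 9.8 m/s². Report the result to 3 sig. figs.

For this body I = (2/5)MR², i.e. k = I/(MR²) = 0.4.
Translational: Mg sinθ − f = Ma. Rotational about the CM: fR = Iα = kMRa, so f = kMa.
Combining, a = g sinθ/(1+k) and f = kMa = kMg sinθ/(1+k).
f = 0.4 × 5.47 × 9.8 × sin36.7° / 1.4 ≈ 9.15 N.

f ≈ 9.15 N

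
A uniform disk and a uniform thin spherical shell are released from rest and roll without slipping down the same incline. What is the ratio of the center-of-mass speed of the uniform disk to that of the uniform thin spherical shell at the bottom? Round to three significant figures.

Each satisfies Mgh = ½(1+k)Mv² with k = I/(MR²), so v ∝ 1/√(1+k).
For the uniform disk k = 0.5; for the uniform thin spherical shell k = 2/3.
v₁/v₂ = √((1+k₂)/(1+k₁)) = √(1.667/1.5) ≈ 1.05.

v_ratio ≈ 1.05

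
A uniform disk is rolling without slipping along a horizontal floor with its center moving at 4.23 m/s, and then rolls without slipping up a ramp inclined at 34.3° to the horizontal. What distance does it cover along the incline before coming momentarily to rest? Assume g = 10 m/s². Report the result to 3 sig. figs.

Here I = (1/2)MR², so the shape factor k = I/(MR²) = 0.5.
The rolling condition ω = v/R makes the rotational term ½I(v/R)² = ½kMv², so KE_total = ½(1+k)Mv² = (3/4)Mv².
Setting this equal to Mgh gives the vertical rise h = (1+k)v₀²/(2g) = 1.5×4.23²/(2×10) = 1.342 m.
The distance along the slope is d = h/sinθ = 1.342/sin34.3° ≈ 2.38 m.

d ≈ 2.38 m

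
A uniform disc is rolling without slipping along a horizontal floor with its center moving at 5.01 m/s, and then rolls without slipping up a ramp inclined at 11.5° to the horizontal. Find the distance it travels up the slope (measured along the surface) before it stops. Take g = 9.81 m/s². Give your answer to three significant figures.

d ≈ 9.63 m

Here I = (1/2)MR², so the shape factor k = I/(MR²) = 0.5.
Rolling without slipping gives ω = v/R, so the total kinetic energy is ½Mv² + ½Iω² = ½(1+k)Mv² = (3/4)Mv².
Setting this equal to Mgh gives the vertical rise h = (1+k)v₀²/(2g) = 1.5×5.01²/(2×9.81) = 1.919 m.
The distance along the slope is d = h/sinθ = 1.919/sin11.5° ≈ 9.63 m.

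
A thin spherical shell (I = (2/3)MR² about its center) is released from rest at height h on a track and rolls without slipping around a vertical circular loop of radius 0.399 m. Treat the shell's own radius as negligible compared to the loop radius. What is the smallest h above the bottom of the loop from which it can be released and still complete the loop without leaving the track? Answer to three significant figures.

With I = (2/3)MR², the ratio k = I/(MR²) is 2/3.
At the top, contact is just lost when gravity alone supplies the centripetal force: Mg = Mv_top²/r, i.e. v_top² = gr.
With ω = v/R, the kinetic energy at speed v is ½(1+k)Mv² = (5/6)Mv².
Energy conservation from release (height h) to the top (height 2r): Mgh = Mg(2r) + (5/6)M·gr.
Thus h_min = 2r + (1+k)r/2 = r(2 + 1.667/2) = 0.399 × 2.833 ≈ 1.13 m.

h_min ≈ 1.13 m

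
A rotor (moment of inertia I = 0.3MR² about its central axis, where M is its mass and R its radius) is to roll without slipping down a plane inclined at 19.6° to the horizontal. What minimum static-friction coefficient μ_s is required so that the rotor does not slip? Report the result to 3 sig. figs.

μ_min ≈ 0.0822

With I = 0.3MR², the ratio k = I/(MR²) is 0.3.
Along the incline Mg sinθ − f = Ma, and torque about the center fR = Iα = kMR²(a/R) gives f = kMa.
These give a = g sinθ/(1+k) and the required friction f = kMg sinθ/(1+k).
With N = Mg cosθ, the no-slip condition f ≤ μN gives μ_min = f/N = k tanθ/(1+k).
μ_min = 0.3 × tan19.6° / 1.3 ≈ 0.0822.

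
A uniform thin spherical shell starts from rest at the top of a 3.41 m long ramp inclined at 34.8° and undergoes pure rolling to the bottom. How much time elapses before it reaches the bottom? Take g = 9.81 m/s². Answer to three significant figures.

t ≈ 1.42 s

For this body I = (2/3)MR², i.e. k = I/(MR²) = 2/3.
Translational: Mg sinθ − f = Ma. Rotational about the CM: fR = Iα = kMRa, so f = kMa.
Hence a = g sinθ/(1+k) = 9.81×sin34.8°/1.667 = 3.359 m/s².
With constant a from rest, t = √(2L/a) = √(2·3.41/3.359) ≈ 1.42 s.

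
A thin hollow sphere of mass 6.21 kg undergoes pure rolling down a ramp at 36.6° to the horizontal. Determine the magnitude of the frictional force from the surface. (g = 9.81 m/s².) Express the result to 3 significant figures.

For this body I = (2/3)MR², i.e. k = I/(MR²) = 2/3.
Along the incline Mg sinθ − f = Ma, and torque about the center fR = Iα = kMR²(a/R) gives f = kMa.
Combining, a = g sinθ/(1+k) and f = kMa = kMg sinθ/(1+k).
f = (2/3) × 6.21 × 9.81 × sin36.6° / 1.667 ≈ 14.5 N.

f ≈ 14.5 N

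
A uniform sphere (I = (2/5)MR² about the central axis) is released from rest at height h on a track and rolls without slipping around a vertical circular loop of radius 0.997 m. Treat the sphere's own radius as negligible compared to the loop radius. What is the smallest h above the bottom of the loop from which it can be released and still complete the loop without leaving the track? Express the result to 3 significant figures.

h_min ≈ 2.69 m

Here I = (2/5)MR², so the shape factor k = I/(MR²) = 0.4.
At the top, contact is just lost when gravity alone supplies the centripetal force: Mg = Mv_top²/r, i.e. v_top² = gr.
With ω = v/R, the kinetic energy at speed v is ½(1+k)Mv² = (7/10)Mv².
Energy conservation from release (height h) to the top (height 2r): Mgh = Mg(2r) + (7/10)M·gr.
Thus h_min = 2r + (1+k)r/2 = r(2 + 1.4/2) = 0.997 × 2.7 ≈ 2.69 m.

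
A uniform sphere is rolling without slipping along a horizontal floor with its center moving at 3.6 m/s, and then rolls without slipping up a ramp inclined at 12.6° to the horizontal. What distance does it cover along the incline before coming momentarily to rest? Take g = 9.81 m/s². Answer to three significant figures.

d ≈ 4.24 m

The moment of inertia is (2/5)MR², giving k ≡ I/(MR²) = 0.4.
The rolling condition ω = v/R makes the rotational term ½I(v/R)² = ½kMv², so KE_total = ½(1+k)Mv² = (7/10)Mv².
Setting this equal to Mgh gives the vertical rise h = (1+k)v₀²/(2g) = 1.4×3.6²/(2×9.81) = 0.9248 m.
The distance along the slope is d = h/sinθ = 0.9248/sin12.6° ≈ 4.24 m.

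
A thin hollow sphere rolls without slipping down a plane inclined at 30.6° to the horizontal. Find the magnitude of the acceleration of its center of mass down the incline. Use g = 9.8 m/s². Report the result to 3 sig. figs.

a ≈ 2.99 m/s²

The moment of inertia is (2/3)MR², giving k ≡ I/(MR²) = 2/3.
Newton's second law down the slope: Mg sinθ − f = Ma. The torque equation fR = Iα (with α = a/R) gives f = kMa.
Eliminating f: Mg sinθ = (1+k)Ma, so a = g sinθ/(1+k) = 9.8 × sin30.6° / 1.667 ≈ 2.99 m/s².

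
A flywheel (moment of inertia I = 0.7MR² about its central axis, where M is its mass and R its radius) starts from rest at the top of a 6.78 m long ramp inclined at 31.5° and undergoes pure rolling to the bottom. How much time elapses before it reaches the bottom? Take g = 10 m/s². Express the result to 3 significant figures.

t ≈ 2.10 s

With I = 0.7MR², the ratio k = I/(MR²) is 0.7.
Translational: Mg sinθ − f = Ma. Rotational about the CM: fR = Iα = kMRa, so f = kMa.
Hence a = g sinθ/(1+k) = 10×sin31.5°/1.7 = 3.074 m/s².
With constant a from rest, t = √(2L/a) = √(2·6.78/3.074) ≈ 2.10 s.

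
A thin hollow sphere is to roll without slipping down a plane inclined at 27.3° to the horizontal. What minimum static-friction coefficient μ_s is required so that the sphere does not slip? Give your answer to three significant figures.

With I = (2/3)MR², the ratio k = I/(MR²) is 2/3.
Along the incline Mg sinθ − f = Ma, and torque about the center fR = Iα = kMR²(a/R) gives f = kMa.
These give a = g sinθ/(1+k) and the required friction f = kMg sinθ/(1+k).
The normal force is N = Mg cosθ, so μ_min = f/N = k tanθ/(1+k).
μ_min = (2/3) × tan27.3° / 1.667 ≈ 0.206.

μ_min ≈ 0.206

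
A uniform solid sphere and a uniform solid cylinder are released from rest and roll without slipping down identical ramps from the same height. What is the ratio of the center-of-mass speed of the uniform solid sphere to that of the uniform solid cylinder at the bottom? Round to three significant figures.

Each satisfies Mgh = ½(1+k)Mv² with k = I/(MR²), so v ∝ 1/√(1+k).
For the uniform solid sphere k = 0.4; for the uniform solid cylinder k = 0.5.
v₁/v₂ = √((1+k₂)/(1+k₁)) = √(1.5/1.4) ≈ 1.04.

v_ratio ≈ 1.04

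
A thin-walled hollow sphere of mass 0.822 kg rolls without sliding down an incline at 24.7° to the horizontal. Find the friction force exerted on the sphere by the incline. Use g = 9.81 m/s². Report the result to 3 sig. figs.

With I = (2/3)MR², the ratio k = I/(MR²) is 2/3.
Along the incline Mg sinθ − f = Ma, and torque about the center fR = Iα = kMR²(a/R) gives f = kMa.
Combining, a = g sinθ/(1+k) and f = kMa = kMg sinθ/(1+k).
f = (2/3) × 0.822 × 9.81 × sin24.7° / 1.667 ≈ 1.35 N.

f ≈ 1.35 N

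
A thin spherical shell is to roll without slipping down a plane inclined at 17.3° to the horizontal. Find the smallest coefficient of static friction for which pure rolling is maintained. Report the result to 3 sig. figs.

μ_min ≈ 0.125

The moment of inertia is (2/3)MR², giving k ≡ I/(MR²) = 2/3.
Newton's second law down the slope: Mg sinθ − f = Ma. The torque equation fR = Iα (with α = a/R) gives f = kMa.
These give a = g sinθ/(1+k) and the required friction f = kMg sinθ/(1+k).
The normal force is N = Mg cosθ, so μ_min = f/N = k tanθ/(1+k).
μ_min = (2/3) × tan17.3° / 1.667 ≈ 0.125.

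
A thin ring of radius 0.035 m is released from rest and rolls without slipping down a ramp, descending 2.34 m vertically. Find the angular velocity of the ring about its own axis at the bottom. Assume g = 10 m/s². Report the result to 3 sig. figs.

ω ≈ 138 rad/s

With I = MR², the ratio k = I/(MR²) is 1.
Pure rolling means v = ωR; then KE = ½Mv² + ½I(v/R)² = ½(1+k)Mv² = Mv².
Energy conservation Mgh = ½(1+k)Mv² gives v = √(2gh/(1+k)) = √(2 × 10 × 2.34 / 2) = 4.837 m/s.
The angular speed follows from ω = v/R = 4.837/0.035 ≈ 138 rad/s.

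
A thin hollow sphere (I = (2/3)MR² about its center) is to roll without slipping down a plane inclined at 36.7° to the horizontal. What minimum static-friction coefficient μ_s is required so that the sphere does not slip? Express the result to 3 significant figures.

μ_min ≈ 0.298

With I = (2/3)MR², the ratio k = I/(MR²) is 2/3.
Along the incline Mg sinθ − f = Ma, and torque about the center fR = Iα = kMR²(a/R) gives f = kMa.
These give a = g sinθ/(1+k) and the required friction f = kMg sinθ/(1+k).
With N = Mg cosθ, the no-slip condition f ≤ μN gives μ_min = f/N = k tanθ/(1+k).
μ_min = (2/3) × tan36.7° / 1.667 ≈ 0.298.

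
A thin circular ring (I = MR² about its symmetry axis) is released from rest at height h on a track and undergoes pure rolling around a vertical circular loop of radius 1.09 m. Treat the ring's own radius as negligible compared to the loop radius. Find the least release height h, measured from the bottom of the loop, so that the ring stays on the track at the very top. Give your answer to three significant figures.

h_min ≈ 3.27 m

For this body I = MR², i.e. k = I/(MR²) = 1.
At the top, contact is just lost when gravity alone supplies the centripetal force: Mg = Mv_top²/r, i.e. v_top² = gr.
With ω = v/R, the kinetic energy at speed v is ½(1+k)Mv² = Mv².
Energy conservation from release (height h) to the top (height 2r): Mgh = Mg(2r) + M·gr.
Thus h_min = 2r + (1+k)r/2 = r(2 + 2/2) = 1.09 × 3 ≈ 3.27 m.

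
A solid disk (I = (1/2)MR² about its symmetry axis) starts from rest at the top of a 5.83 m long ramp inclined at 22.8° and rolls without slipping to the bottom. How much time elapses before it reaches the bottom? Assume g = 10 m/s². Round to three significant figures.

The moment of inertia is (1/2)MR², giving k ≡ I/(MR²) = 0.5.
Translational: Mg sinθ − f = Ma. Rotational about the CM: fR = Iα = kMRa, so f = kMa.
Hence a = g sinθ/(1+k) = 10×sin22.8°/1.5 = 2.583 m/s².
With constant a from rest, t = √(2L/a) = √(2·5.83/2.583) ≈ 2.12 s.

t ≈ 2.12 s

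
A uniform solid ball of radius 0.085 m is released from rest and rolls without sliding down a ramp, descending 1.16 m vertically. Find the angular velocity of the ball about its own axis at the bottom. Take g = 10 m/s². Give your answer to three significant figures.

ω ≈ 47.9 rad/s

For this body I = (2/5)MR², i.e. k = I/(MR²) = 0.4.
Pure rolling means v = ωR; then KE = ½Mv² + ½I(v/R)² = ½(1+k)Mv² = (7/10)Mv².
Energy conservation Mgh = ½(1+k)Mv² gives v = √(2gh/(1+k)) = √(2 × 10 × 1.16 / 1.4) = 4.071 m/s.
The angular speed follows from ω = v/R = 4.071/0.085 ≈ 47.9 rad/s.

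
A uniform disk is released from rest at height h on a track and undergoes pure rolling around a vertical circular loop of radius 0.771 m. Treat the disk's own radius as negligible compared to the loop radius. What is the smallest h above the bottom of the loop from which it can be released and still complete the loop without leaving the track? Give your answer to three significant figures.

The moment of inertia is (1/2)MR², giving k ≡ I/(MR²) = 0.5.
At the top, contact is just lost when gravity alone supplies the centripetal force: Mg = Mv_top²/r, i.e. v_top² = gr.
With ω = v/R, the kinetic energy at speed v is ½(1+k)Mv² = (3/4)Mv².
Energy conservation from release (height h) to the top (height 2r): Mgh = Mg(2r) + (3/4)M·gr.
Thus h_min = 2r + (1+k)r/2 = r(2 + 1.5/2) = 0.771 × 2.75 ≈ 2.12 m.

h_min ≈ 2.12 m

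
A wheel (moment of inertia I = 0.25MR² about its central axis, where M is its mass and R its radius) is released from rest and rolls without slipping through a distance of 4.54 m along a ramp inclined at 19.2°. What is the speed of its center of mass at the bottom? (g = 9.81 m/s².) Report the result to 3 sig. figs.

v ≈ 4.84 m/s

For this body I = 0.25MR², i.e. k = I/(MR²) = 0.25.
Rolling without slipping gives ω = v/R, so the total kinetic energy is ½Mv² + ½Iω² = ½(1+k)Mv² = (5/8)Mv².
The vertical drop is h = L sinθ = 4.54 × sin19.2° = 1.493 m.
Energy conservation: Mgh = (5/8)Mv², so v = √(2gh/(1+k)) = √(2 × 9.81 × 1.493 / 1.25) ≈ 4.84 m/s.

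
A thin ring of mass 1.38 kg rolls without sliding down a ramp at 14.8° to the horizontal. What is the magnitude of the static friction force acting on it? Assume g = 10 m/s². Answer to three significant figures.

With I = MR², the ratio k = I/(MR²) is 1.
Newton's second law down the slope: Mg sinθ − f = Ma. The torque equation fR = Iα (with α = a/R) gives f = kMa.
Combining, a = g sinθ/(1+k) and f = kMa = kMg sinθ/(1+k).
f = 1 × 1.38 × 10 × sin14.8° / 2 ≈ 1.76 N.

f ≈ 1.76 N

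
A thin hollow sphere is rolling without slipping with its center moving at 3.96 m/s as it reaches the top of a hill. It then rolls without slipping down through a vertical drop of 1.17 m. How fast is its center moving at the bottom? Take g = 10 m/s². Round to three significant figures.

v ≈ 5.45 m/s

With I = (2/3)MR², the ratio k = I/(MR²) is 2/3.
Since it rolls without slipping, ω = v/R and KE = ½Mv² + ½Iω² = ½(1+k)Mv² = (5/6)Mv².
Conserving energy between top and bottom: (5/6)Mv² = (5/6)Mv₀² + Mgh, hence v² = v₀² + 2gh/(1+k).
v = √(3.96² + 2×10×1.17/1.667) = √29.72 ≈ 5.45 m/s.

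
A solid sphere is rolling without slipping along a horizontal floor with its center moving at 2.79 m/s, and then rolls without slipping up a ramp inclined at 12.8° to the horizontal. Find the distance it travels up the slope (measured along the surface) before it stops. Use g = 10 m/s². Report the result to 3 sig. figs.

With I = (2/5)MR², the ratio k = I/(MR²) is 0.4.
Since it rolls without slipping, ω = v/R and KE = ½Mv² + ½Iω² = ½(1+k)Mv² = (7/10)Mv².
Setting this equal to Mgh gives the vertical rise h = (1+k)v₀²/(2g) = 1.4×2.79²/(2×10) = 0.5449 m.
Along the incline, d = h/sinθ = 0.5449/sin12.8° ≈ 2.46 m.

d ≈ 2.46 m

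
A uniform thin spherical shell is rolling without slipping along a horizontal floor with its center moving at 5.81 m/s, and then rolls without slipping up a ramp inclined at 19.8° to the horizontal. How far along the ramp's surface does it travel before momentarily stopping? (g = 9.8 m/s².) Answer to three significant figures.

d ≈ 8.47 m

Here I = (2/3)MR², so the shape factor k = I/(MR²) = 2/3.
Pure rolling means v = ωR; then KE = ½Mv² + ½I(v/R)² = ½(1+k)Mv² = (5/6)Mv².
Setting this equal to Mgh gives the vertical rise h = (1+k)v₀²/(2g) = 1.667×5.81²/(2×9.8) = 2.87 m.
The distance along the slope is d = h/sinθ = 2.87/sin19.8° ≈ 8.47 m.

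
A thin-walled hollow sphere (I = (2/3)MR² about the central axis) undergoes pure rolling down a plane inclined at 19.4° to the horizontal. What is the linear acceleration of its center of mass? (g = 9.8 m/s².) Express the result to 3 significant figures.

Here I = (2/3)MR², so the shape factor k = I/(MR²) = 2/3.
Newton's second law down the slope: Mg sinθ − f = Ma. The torque equation fR = Iα (with α = a/R) gives f = kMa.
Eliminating f: Mg sinθ = (1+k)Ma, so a = g sinθ/(1+k) = 9.8 × sin19.4° / 1.667 ≈ 1.95 m/s².

a ≈ 1.95 m/s²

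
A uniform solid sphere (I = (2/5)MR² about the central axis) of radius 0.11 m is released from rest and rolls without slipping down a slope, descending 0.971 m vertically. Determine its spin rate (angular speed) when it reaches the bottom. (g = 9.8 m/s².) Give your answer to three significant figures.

ω ≈ 33.5 rad/s

With I = (2/5)MR², the ratio k = I/(MR²) is 0.4.
Pure rolling means v = ωR; then KE = ½Mv² + ½I(v/R)² = ½(1+k)Mv² = (7/10)Mv².
Energy conservation Mgh = ½(1+k)Mv² gives v = √(2gh/(1+k)) = √(2 × 9.8 × 0.971 / 1.4) = 3.687 m/s.
The angular speed follows from ω = v/R = 3.687/0.11 ≈ 33.5 rad/s.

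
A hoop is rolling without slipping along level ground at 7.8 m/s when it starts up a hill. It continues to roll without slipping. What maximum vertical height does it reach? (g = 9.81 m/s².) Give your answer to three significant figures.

For this body I = MR², i.e. k = I/(MR²) = 1.
The rolling condition ω = v/R makes the rotational term ½I(v/R)² = ½kMv², so KE_total = ½(1+k)Mv² = Mv².
At the top the kinetic energy is zero, so Mv₀² = Mgh.
Thus h = (1+k)v₀²/(2g) = 2 × 7.8² / (2 × 9.81) ≈ 6.20 m.

h ≈ 6.20 m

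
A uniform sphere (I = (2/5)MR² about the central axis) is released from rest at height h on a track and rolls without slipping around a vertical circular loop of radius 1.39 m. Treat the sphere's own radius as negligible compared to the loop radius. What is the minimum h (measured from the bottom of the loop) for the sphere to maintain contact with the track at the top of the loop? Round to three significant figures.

Here I = (2/5)MR², so the shape factor k = I/(MR²) = 0.4.
At the top, contact is just lost when gravity alone supplies the centripetal force: Mg = Mv_top²/r, i.e. v_top² = gr.
With ω = v/R, the kinetic energy at speed v is ½(1+k)Mv² = (7/10)Mv².
Energy conservation from release (height h) to the top (height 2r): Mgh = Mg(2r) + (7/10)M·gr.
Thus h_min = 2r + (1+k)r/2 = r(2 + 1.4/2) = 1.39 × 2.7 ≈ 3.75 m.

h_min ≈ 3.75 m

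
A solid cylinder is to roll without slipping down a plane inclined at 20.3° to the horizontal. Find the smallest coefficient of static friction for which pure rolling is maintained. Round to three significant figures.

μ_min ≈ 0.123

For this body I = (1/2)MR², i.e. k = I/(MR²) = 0.5.
Newton's second law down the slope: Mg sinθ − f = Ma. The torque equation fR = Iα (with α = a/R) gives f = kMa.
These give a = g sinθ/(1+k) and the required friction f = kMg sinθ/(1+k).
With N = Mg cosθ, the no-slip condition f ≤ μN gives μ_min = f/N = k tanθ/(1+k).
μ_min = 0.5 × tan20.3° / 1.5 ≈ 0.123.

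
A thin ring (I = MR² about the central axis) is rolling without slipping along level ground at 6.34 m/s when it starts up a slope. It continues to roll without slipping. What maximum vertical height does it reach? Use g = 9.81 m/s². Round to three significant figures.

h ≈ 4.10 m

Here I = MR², so the shape factor k = I/(MR²) = 1.
Since it rolls without slipping, ω = v/R and KE = ½Mv² + ½Iω² = ½(1+k)Mv² = Mv².
At the top the kinetic energy is zero, so Mv₀² = Mgh.
Thus h = (1+k)v₀²/(2g) = 2 × 6.34² / (2 × 9.81) ≈ 4.10 m.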